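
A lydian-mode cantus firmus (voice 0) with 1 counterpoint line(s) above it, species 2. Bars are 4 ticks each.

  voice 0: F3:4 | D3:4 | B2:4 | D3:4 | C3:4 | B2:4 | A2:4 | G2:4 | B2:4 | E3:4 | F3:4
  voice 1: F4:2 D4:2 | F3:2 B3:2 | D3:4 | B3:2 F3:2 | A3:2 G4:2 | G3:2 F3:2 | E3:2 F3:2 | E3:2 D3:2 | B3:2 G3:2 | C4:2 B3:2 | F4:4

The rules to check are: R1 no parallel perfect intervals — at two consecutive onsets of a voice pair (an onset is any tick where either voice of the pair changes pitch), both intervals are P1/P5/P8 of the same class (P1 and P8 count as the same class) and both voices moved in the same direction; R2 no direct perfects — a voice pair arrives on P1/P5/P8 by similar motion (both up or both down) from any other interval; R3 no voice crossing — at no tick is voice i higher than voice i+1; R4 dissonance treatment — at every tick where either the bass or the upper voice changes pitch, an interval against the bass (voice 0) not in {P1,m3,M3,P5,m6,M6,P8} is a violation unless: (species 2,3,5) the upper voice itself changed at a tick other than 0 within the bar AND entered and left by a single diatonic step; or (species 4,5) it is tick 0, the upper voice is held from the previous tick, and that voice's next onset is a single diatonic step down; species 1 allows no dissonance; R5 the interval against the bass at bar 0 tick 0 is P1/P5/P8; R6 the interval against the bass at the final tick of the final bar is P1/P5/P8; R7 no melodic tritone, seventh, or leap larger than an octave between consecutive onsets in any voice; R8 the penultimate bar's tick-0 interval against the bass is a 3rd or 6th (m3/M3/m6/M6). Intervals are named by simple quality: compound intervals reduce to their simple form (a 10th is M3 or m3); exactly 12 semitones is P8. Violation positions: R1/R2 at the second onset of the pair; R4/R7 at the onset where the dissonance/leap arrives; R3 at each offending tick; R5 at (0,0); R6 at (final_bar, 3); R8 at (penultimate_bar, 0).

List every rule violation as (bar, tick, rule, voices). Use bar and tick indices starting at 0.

(1, 2, R7, (1,))
(3, 2, R7, (1,))
(4, 2, R7, (1,))
(6, 0, R2, (0, 1))
(8, 0, R2, (0, 1))
(10, 0, R2, (0, 1))
(10, 0, R7, (1,))

bar 0: v0=F3 v1=F4 downbeat P8
bar 1: v0=D3 v1=F3 downbeat m3
bar 2: v0=B2 v1=D3 downbeat m3
bar 3: v0=D3 v1=B3 downbeat M6
bar 4: v0=C3 v1=A3 downbeat M6
bar 5: v0=B2 v1=G3 downbeat m6
bar 6: v0=A2 v1=E3 downbeat P5
bar 7: v0=G2 v1=E3 downbeat M6
bar 8: v0=B2 v1=B3 downbeat P8
bar 9: v0=E3 v1=C4 downbeat m6
bar 10: v0=F3 v1=F4 downbeat P8
  -> R7 @ bar 1 tick 2 v(1,): F3->B3 leap 6st
  -> R7 @ bar 3 tick 2 v(1,): B3->F3 leap 6st
  -> R7 @ bar 4 tick 2 v(1,): A3->G4 leap 10st
  -> R2 @ bar 6 tick 0 v(0, 1): B2/F3 TT -> A2/E3 P5 similar
  -> R2 @ bar 8 tick 0 v(0, 1): G2/D3 P5 -> B2/B3 P8 similar
  -> R2 @ bar 10 tick 0 v(0, 1): E3/B3 P5 -> F3/F4 P8 similar
  -> R7 @ bar 10 tick 0 v(1,): B3->F4 leap 6st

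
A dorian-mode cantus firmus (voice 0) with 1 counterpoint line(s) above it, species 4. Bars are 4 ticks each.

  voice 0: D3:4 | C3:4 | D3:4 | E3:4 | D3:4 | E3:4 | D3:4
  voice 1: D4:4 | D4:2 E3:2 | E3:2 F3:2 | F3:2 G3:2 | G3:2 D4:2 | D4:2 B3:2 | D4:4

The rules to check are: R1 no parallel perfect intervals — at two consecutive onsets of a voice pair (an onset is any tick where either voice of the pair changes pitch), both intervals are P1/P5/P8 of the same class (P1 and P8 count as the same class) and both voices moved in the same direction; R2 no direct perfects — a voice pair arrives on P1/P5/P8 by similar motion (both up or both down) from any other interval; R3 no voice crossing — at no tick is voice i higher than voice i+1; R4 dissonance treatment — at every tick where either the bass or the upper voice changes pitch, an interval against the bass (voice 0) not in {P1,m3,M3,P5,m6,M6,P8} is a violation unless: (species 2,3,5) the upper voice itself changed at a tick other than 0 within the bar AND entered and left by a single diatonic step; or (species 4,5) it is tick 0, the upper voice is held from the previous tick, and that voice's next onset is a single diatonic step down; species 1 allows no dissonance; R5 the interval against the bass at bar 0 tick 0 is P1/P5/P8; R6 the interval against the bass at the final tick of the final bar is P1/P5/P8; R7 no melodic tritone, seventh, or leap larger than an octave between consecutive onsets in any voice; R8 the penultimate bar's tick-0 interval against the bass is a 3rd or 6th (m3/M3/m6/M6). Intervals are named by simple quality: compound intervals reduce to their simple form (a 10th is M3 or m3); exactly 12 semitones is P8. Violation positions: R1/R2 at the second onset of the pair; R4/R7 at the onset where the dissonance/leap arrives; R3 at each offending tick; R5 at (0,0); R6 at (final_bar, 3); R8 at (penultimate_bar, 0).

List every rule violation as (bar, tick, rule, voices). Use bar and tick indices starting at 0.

(1, 0, R4, (0, 1))
(1, 2, R7, (1,))
(2, 0, R4, (0, 1))
(3, 0, R4, (0, 1))
(4, 0, R4, (0, 1))
(5, 0, R4, (0, 1))
(5, 0, R8, (0, 1))

bar 0: v0=D3 v1=D4 downbeat P8
bar 1: v0=C3 v1=D4 downbeat M2
bar 2: v0=D3 v1=E3 downbeat M2
bar 3: v0=E3 v1=F3 downbeat m2
bar 4: v0=D3 v1=G3 downbeat P4
bar 5: v0=E3 v1=D4 downbeat m7
bar 6: v0=D3 v1=D4 downbeat P8
  -> R4 @ bar 1 tick 0 v(0, 1): C3/D4 M2 untreated
  -> R7 @ bar 1 tick 2 v(1,): D4->E3 leap 10st
  -> R4 @ bar 2 tick 0 v(0, 1): D3/E3 M2 untreated
  -> R4 @ bar 3 tick 0 v(0, 1): E3/F3 m2 untreated
  -> R4 @ bar 4 tick 0 v(0, 1): D3/G3 P4 untreated
  -> R4 @ bar 5 tick 0 v(0, 1): E3/D4 m7 untreated
  -> R8 @ bar 5 tick 0 v(0, 1): penult m7 not 3rd/6th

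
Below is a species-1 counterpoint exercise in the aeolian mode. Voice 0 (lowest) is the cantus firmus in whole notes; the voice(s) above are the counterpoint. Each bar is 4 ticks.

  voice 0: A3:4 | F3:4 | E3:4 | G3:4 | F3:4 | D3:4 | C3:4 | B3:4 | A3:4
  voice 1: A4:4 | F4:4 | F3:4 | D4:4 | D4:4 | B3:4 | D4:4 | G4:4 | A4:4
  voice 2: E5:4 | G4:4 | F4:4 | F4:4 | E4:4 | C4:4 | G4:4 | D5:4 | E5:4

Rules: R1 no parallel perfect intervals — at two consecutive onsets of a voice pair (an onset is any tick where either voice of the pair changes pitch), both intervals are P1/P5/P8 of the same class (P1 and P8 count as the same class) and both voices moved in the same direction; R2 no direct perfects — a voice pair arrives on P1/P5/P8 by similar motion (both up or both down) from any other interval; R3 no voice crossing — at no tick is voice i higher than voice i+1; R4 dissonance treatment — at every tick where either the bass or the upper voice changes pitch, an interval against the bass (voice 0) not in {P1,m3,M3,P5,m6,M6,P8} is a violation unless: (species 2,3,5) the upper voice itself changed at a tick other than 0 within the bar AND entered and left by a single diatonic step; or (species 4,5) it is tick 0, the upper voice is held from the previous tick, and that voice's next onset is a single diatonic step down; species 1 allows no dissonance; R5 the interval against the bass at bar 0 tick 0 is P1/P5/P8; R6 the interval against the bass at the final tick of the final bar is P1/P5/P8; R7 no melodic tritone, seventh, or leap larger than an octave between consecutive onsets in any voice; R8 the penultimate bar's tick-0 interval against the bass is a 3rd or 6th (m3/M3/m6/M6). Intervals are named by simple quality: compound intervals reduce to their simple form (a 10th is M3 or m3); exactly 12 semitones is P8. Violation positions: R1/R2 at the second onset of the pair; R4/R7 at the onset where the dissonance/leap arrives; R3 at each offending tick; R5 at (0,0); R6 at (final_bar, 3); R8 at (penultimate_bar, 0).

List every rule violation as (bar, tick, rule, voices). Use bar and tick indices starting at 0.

bar 0: v0=A3 v1=A4 v2=E5 downbeat P5
bar 1: v0=F3 v1=F4 v2=G4 downbeat M2
bar 2: v0=E3 v1=F3 v2=F4 downbeat m2
bar 3: v0=G3 v1=D4 v2=F4 downbeat m7
bar 4: v0=F3 v1=D4 v2=E4 downbeat M7
bar 5: v0=D3 v1=B3 v2=C4 downbeat m7
bar 6: v0=C3 v1=D4 v2=G4 downbeat P5
bar 7: v0=B3 v1=G4 v2=D5 downbeat m3
bar 8: v0=A3 v1=A4 v2=E5 downbeat P5
  -> R1 @ bar 1 tick 0 v(0, 1): A3/A4 P8 -> F3/F4 P8 similar
  -> R4 @ bar 1 tick 0 v(0, 2): F3/G4 M2 untreated
  -> R2 @ bar 2 tick 0 v(1, 2): F4/G4 M2 -> F3/F4 P8 similar
  -> R4 @ bar 2 tick 0 v(0, 1): E3/F3 m2 untreated
  -> R4 @ bar 2 tick 0 v(0, 2): E3/F4 m2 untreated
  -> R2 @ bar 3 tick 0 v(0, 1): E3/F3 m2 -> G3/D4 P5 similar
  -> R4 @ bar 3 tick 0 v(0, 2): G3/F4 m7 untreated
  -> R4 @ bar 4 tick 0 v(0, 2): F3/E4 M7 untreated
  -> R4 @ bar 5 tick 0 v(0, 2): D3/C4 m7 untreated
  -> R4 @ bar 6 tick 0 v(0, 1): C3/D4 M2 untreated
  -> R2 @ bar 7 tick 0 v(1, 2): D4/G4 P4 -> G4/D5 P5 similar
  -> R7 @ bar 7 tick 0 v(0,): C3->B3 leap 11st
  -> R1 @ bar 8 tick 0 v(1, 2): G4/D5 P5 -> A4/E5 P5 similar

(1, 0, R1, (0, 1))
(1, 0, R4, (0, 2))
(2, 0, R2, (1, 2))
(2, 0, R4, (0, 1))
(2, 0, R4, (0, 2))
(3, 0, R2, (0, 1))
(3, 0, R4, (0, 2))
(4, 0, R4, (0, 2))
(5, 0, R4, (0, 2))
(6, 0, R4, (0, 1))
(7, 0, R2, (1, 2))
(7, 0, R7, (0,))
(8, 0, R1, (1, 2))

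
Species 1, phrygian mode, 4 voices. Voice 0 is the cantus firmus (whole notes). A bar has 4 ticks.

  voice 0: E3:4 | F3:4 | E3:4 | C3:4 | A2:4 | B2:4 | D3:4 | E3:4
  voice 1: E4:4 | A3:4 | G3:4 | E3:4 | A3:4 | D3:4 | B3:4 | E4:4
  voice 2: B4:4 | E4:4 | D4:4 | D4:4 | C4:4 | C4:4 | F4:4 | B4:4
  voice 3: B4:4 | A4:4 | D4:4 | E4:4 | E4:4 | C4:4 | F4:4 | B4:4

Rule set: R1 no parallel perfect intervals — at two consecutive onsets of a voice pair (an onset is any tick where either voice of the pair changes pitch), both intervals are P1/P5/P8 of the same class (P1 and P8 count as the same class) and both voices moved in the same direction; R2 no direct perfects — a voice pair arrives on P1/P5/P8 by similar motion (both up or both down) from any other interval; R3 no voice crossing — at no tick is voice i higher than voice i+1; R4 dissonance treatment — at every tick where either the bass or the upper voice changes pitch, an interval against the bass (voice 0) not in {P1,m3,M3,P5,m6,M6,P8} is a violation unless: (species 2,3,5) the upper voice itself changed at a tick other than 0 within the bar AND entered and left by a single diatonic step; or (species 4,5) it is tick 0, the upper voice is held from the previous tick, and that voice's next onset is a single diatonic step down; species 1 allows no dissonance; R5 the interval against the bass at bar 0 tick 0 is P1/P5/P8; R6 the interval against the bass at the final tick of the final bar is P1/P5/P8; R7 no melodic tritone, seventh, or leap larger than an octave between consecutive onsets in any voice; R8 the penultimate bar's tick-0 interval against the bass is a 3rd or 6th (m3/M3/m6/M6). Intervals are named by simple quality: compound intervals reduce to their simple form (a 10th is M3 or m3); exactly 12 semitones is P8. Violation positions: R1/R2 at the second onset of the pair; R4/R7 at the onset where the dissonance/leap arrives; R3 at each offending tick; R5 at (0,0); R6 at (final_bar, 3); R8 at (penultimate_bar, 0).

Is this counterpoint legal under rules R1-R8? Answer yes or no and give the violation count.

No (20 violations)

bar 0: v0=E3 v1=E4 v2=B4 v3=B4 (P5)
bar 1: v0=F3 v1=A3 v2=E4 v3=A4 (M3)
bar 2: v0=E3 v1=G3 v2=D4 v3=D4 (m7)
bar 3: v0=C3 v1=E3 v2=D4 v3=E4 (M3)
bar 4: v0=A2 v1=A3 v2=C4 v3=E4 (P5)
bar 5: v0=B2 v1=D3 v2=C4 v3=C4 (m2)
bar 6: v0=D3 v1=B3 v2=F4 v3=F4 (m3)
bar 7: v0=E3 v1=E4 v2=B4 v3=B4 (P5)
  R1 @ bar1.0: E4/B4 P5 -> A3/E4 P5 similar
  R2 @ bar1.0: E4/B4 P5 -> A3/A4 P8 similar
  R4 @ bar1.0: F3/E4 M7 untreated
  R1 @ bar2.0: A3/E4 P5 -> G3/D4 P5 similar
  R2 @ bar2.0: A3/A4 P8 -> G3/D4 P5 similar
  R2 @ bar2.0: E4/A4 P4 -> D4/D4 P1 similar
  R4 @ bar2.0: E3/D4 m7 untreated
  R4 @ bar2.0: E3/D4 m7 untreated
  R4 @ bar3.0: C3/D4 M2 untreated
  R4 @ bar5.0: B2/C4 m2 untreated
  R4 @ bar5.0: B2/C4 m2 untreated
  R1 @ bar6.0: C4/C4 P1 -> F4/F4 P1 similar
  R1 @ bar7.0: F4/F4 P1 -> B4/B4 P1 similar
  R2 @ bar7.0: D3/B3 M6 -> E3/E4 P8 similar
  R2 @ bar7.0: D3/F4 m3 -> E3/B4 P5 similar
  R2 @ bar7.0: D3/F4 m3 -> E3/B4 P5 similar
  R2 @ bar7.0: B3/F4 TT -> E4/B4 P5 similar
  R2 @ bar7.0: B3/F4 TT -> E4/B4 P5 similar
  R7 @ bar7.0: F4->B4 leap 6st
  R7 @ bar7.0: F4->B4 leap 6st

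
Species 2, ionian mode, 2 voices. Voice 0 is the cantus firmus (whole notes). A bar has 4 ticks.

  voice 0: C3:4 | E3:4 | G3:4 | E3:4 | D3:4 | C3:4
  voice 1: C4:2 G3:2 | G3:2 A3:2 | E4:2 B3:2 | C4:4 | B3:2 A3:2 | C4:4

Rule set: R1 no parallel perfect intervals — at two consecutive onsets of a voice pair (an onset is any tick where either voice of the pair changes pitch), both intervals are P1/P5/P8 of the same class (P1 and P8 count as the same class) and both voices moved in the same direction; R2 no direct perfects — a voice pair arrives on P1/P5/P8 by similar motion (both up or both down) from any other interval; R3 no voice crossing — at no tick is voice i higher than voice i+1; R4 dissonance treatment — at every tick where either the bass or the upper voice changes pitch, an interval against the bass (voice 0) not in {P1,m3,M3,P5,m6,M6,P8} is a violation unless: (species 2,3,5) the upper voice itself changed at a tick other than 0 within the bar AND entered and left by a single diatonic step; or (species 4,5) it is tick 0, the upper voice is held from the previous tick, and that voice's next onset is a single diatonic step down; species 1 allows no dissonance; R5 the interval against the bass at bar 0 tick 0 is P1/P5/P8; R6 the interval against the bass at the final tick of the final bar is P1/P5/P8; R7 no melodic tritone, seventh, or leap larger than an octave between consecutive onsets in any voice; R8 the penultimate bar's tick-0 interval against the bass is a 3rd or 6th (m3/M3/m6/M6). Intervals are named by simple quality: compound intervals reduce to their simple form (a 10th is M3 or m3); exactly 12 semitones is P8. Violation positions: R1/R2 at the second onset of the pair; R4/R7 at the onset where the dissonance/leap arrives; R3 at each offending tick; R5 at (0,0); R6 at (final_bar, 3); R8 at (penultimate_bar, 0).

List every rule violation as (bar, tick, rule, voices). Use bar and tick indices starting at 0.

bar 0: v0=C3 v1=C4 downbeat P8
bar 1: v0=E3 v1=G3 downbeat m3
bar 2: v0=G3 v1=E4 downbeat M6
bar 3: v0=E3 v1=C4 downbeat m6
bar 4: v0=D3 v1=B3 downbeat M6
bar 5: v0=C3 v1=C4 downbeat P8
  -> R4 @ bar 1 tick 2 v(0, 1): E3/A3 P4 untreated

(1, 2, R4, (0, 1))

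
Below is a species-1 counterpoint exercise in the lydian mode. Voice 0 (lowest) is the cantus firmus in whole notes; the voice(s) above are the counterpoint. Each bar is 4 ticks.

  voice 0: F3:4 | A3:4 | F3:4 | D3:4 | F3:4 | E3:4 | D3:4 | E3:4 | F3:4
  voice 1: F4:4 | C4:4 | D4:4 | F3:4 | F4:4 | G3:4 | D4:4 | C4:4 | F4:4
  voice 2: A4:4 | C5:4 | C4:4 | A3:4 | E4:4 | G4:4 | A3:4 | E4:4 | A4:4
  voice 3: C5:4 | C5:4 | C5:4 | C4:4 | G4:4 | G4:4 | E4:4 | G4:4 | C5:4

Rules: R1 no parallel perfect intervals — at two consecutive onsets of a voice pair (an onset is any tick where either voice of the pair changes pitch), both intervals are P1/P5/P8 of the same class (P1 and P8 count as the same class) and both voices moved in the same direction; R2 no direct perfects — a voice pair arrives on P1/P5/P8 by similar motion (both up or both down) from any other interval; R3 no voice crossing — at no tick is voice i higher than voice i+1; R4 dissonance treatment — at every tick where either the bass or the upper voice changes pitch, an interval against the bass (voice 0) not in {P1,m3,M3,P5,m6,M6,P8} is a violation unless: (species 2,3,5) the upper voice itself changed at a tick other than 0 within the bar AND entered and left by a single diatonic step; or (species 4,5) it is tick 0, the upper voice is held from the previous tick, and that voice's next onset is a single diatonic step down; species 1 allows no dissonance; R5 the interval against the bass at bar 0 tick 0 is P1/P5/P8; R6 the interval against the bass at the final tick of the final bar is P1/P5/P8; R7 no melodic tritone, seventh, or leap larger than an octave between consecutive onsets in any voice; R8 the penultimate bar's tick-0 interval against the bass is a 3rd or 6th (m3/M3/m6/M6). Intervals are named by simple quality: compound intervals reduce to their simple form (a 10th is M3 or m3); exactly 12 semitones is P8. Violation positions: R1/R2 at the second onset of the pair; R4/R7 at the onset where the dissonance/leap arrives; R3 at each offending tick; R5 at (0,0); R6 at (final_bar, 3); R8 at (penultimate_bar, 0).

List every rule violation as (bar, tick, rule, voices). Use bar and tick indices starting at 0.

bar 0: v0=F3 v1=F4 v2=A4 v3=C5 downbeat P5
bar 1: v0=A3 v1=C4 v2=C5 v3=C5 downbeat m3
bar 2: v0=F3 v1=D4 v2=C4 v3=C5 downbeat P5
bar 3: v0=D3 v1=F3 v2=A3 v3=C4 downbeat m7
bar 4: v0=F3 v1=F4 v2=E4 v3=G4 downbeat M2
bar 5: v0=E3 v1=G3 v2=G4 v3=G4 downbeat m3
bar 6: v0=D3 v1=D4 v2=A3 v3=E4 downbeat M2
bar 7: v0=E3 v1=C4 v2=E4 v3=G4 downbeat m3
bar 8: v0=F3 v1=F4 v2=A4 v3=C5 downbeat P5
  -> R5 @ bar 0 tick 0 v(0, 2): opens on M3
  -> R2 @ bar 2 tick 0 v(0, 2): A3/C5 m3 -> F3/C4 P5 similar
  -> R3 @ bar 2 tick 0 v(1, 2): D4 above C4
  -> R3 @ bar 2 tick 1 v(1, 2): D4 above C4
  -> R3 @ bar 2 tick 2 v(1, 2): D4 above C4
  -> R3 @ bar 2 tick 3 v(1, 2): D4 above C4
  -> R1 @ bar 3 tick 0 v(0, 2): F3/C4 P5 -> D3/A3 P5 similar
  -> R2 @ bar 3 tick 0 v(1, 3): D4/C5 m7 -> F3/C4 P5 similar
  -> R4 @ bar 3 tick 0 v(0, 3): D3/C4 m7 untreated
  -> R2 @ bar 4 tick 0 v(0, 1): D3/F3 m3 -> F3/F4 P8 similar
  -> R3 @ bar 4 tick 0 v(1, 2): F4 above E4
  -> R4 @ bar 4 tick 0 v(0, 2): F3/E4 M7 untreated
  -> R4 @ bar 4 tick 0 v(0, 3): F3/G4 M2 untreated
  -> R3 @ bar 4 tick 1 v(1, 2): F4 above E4
  -> R3 @ bar 4 tick 2 v(1, 2): F4 above E4
  -> R3 @ bar 4 tick 3 v(1, 2): F4 above E4
  -> R7 @ bar 5 tick 0 v(1,): F4->G3 leap 10st
  -> R2 @ bar 6 tick 0 v(0, 2): E3/G4 m3 -> D3/A3 P5 similar
  -> R2 @ bar 6 tick 0 v(2, 3): G4/G4 P1 -> A3/E4 P5 similar
  -> R3 @ bar 6 tick 0 v(1, 2): D4 above A3
  -> R4 @ bar 6 tick 0 v(0, 3): D3/E4 M2 untreated
  -> R7 @ bar 6 tick 0 v(2,): G4->A3 leap 10st
  -> R3 @ bar 6 tick 1 v(1, 2): D4 above A3
  -> R3 @ bar 6 tick 2 v(1, 2): D4 above A3
  -> R3 @ bar 6 tick 3 v(1, 2): D4 above A3
  -> R2 @ bar 7 tick 0 v(0, 2): D3/A3 P5 -> E3/E4 P8 similar
  -> R8 @ bar 7 tick 0 v(0, 2): penult P8 not 3rd/6th
  -> R1 @ bar 8 tick 0 v(1, 3): C4/G4 P5 -> F4/C5 P5 similar
  -> R2 @ bar 8 tick 0 v(0, 1): E3/C4 m6 -> F3/F4 P8 similar
  -> R2 @ bar 8 tick 0 v(0, 3): E3/G4 m3 -> F3/C5 P5 similar
  -> R6 @ bar 8 tick 3 v(0, 2): closes on M3

(0, 0, R5, (0, 2))
(2, 0, R2, (0, 2))
(2, 0, R3, (1, 2))
(2, 1, R3, (1, 2))
(2, 2, R3, (1, 2))
(2, 3, R3, (1, 2))
(3, 0, R1, (0, 2))
(3, 0, R2, (1, 3))
(3, 0, R4, (0, 3))
(4, 0, R2, (0, 1))
(4, 0, R3, (1, 2))
(4, 0, R4, (0, 2))
(4, 0, R4, (0, 3))
(4, 1, R3, (1, 2))
(4, 2, R3, (1, 2))
(4, 3, R3, (1, 2))
(5, 0, R7, (1,))
(6, 0, R2, (0, 2))
(6, 0, R2, (2, 3))
(6, 0, R3, (1, 2))
(6, 0, R4, (0, 3))
(6, 0, R7, (2,))
(6, 1, R3, (1, 2))
(6, 2, R3, (1, 2))
(6, 3, R3, (1, 2))
(7, 0, R2, (0, 2))
(7, 0, R8, (0, 2))
(8, 0, R1, (1, 3))
(8, 0, R2, (0, 1))
(8, 0, R2, (0, 3))
(8, 3, R6, (0, 2))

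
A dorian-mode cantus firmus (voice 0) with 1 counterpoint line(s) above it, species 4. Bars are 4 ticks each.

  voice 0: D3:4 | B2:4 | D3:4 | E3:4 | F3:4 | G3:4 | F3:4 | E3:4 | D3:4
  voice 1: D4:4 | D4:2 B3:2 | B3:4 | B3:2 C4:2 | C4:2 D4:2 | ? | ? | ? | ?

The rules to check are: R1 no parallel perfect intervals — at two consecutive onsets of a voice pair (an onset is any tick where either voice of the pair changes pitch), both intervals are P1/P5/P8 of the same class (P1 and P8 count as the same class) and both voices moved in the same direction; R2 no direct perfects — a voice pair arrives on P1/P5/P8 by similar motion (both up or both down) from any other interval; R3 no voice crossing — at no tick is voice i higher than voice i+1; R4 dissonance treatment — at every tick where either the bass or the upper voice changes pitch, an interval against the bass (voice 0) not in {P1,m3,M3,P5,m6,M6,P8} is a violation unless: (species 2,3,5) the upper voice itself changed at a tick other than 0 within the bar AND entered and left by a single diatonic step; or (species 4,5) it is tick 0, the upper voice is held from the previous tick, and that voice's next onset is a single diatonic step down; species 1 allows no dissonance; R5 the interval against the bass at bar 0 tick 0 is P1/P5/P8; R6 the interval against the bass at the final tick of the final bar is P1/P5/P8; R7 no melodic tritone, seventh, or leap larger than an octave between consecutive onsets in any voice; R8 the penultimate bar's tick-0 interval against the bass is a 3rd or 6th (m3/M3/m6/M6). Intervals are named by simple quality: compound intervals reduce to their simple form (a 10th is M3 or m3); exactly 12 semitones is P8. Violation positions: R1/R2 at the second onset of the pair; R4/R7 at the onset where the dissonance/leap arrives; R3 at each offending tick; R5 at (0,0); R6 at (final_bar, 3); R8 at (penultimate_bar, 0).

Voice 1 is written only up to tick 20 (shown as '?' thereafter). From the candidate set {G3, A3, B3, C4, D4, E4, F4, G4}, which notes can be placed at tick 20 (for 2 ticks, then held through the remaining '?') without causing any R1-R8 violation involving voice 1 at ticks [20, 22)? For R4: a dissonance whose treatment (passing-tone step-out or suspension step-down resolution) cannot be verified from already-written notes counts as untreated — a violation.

{B3, D4, E4, G3}

G3: legal
A3: violates R4
B3: legal
C4: violates R4
D4: legal
E4: legal
F4: violates R4
G4: violates R2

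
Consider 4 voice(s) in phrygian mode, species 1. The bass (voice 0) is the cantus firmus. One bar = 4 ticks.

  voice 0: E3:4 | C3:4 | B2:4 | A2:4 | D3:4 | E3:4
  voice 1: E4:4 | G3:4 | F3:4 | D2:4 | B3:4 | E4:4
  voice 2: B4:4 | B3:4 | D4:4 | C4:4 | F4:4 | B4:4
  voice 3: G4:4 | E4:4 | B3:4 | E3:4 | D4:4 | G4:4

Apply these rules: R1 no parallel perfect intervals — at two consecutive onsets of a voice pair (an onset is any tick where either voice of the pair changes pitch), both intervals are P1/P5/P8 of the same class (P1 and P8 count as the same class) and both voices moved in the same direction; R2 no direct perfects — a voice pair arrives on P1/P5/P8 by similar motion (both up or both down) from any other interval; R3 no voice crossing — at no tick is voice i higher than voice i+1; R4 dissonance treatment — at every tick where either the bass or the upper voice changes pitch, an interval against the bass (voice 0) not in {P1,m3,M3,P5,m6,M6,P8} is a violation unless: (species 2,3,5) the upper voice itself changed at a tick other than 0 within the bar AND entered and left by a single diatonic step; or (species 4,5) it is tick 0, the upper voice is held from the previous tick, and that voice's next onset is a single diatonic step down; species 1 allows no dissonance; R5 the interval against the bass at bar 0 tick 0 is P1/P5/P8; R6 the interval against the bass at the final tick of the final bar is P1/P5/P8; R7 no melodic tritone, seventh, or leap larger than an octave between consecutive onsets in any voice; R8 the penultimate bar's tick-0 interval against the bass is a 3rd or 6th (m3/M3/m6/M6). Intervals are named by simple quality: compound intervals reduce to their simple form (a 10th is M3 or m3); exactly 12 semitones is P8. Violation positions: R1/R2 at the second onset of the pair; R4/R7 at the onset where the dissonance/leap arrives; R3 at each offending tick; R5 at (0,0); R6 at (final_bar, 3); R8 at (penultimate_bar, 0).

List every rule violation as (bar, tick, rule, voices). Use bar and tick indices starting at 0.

(0, 0, R3, (2, 3))
(0, 0, R5, (0, 3))
(0, 1, R3, (2, 3))
(0, 2, R3, (2, 3))
(0, 3, R3, (2, 3))
(1, 0, R2, (0, 1))
(1, 0, R4, (0, 2))
(2, 0, R2, (0, 3))
(2, 0, R3, (2, 3))
(2, 0, R4, (0, 1))
(2, 1, R3, (2, 3))
(2, 2, R3, (2, 3))
(2, 3, R3, (2, 3))
(3, 0, R2, (0, 1))
(3, 0, R2, (0, 3))
(3, 0, R3, (0, 1))
(3, 0, R3, (2, 3))
(3, 0, R7, (1,))
(3, 1, R3, (0, 1))
(3, 1, R3, (2, 3))
(3, 2, R3, (0, 1))
(3, 2, R3, (2, 3))
(3, 3, R3, (0, 1))
(3, 3, R3, (2, 3))
(4, 0, R2, (0, 3))
(4, 0, R3, (2, 3))
(4, 0, R7, (1,))
(4, 0, R7, (3,))
(4, 0, R8, (0, 3))
(4, 1, R3, (2, 3))
(4, 2, R3, (2, 3))
(4, 3, R3, (2, 3))
(5, 0, R2, (0, 1))
(5, 0, R2, (0, 2))
(5, 0, R2, (1, 2))
(5, 0, R3, (2, 3))
(5, 0, R7, (2,))
(5, 1, R3, (2, 3))
(5, 2, R3, (2, 3))
(5, 3, R3, (2, 3))
(5, 3, R6, (0, 3))

bar 0: v0=E3 v1=E4 v2=B4 v3=G4 downbeat m3
bar 1: v0=C3 v1=G3 v2=B3 v3=E4 downbeat M3
bar 2: v0=B2 v1=F3 v2=D4 v3=B3 downbeat P8
bar 3: v0=A2 v1=D2 v2=C4 v3=E3 downbeat P5
bar 4: v0=D3 v1=B3 v2=F4 v3=D4 downbeat P8
bar 5: v0=E3 v1=E4 v2=B4 v3=G4 downbeat m3
  -> R3 @ bar 0 tick 0 v(2, 3): B4 above G4
  -> R5 @ bar 0 tick 0 v(0, 3): opens on m3
  -> R3 @ bar 0 tick 1 v(2, 3): B4 above G4
  -> R3 @ bar 0 tick 2 v(2, 3): B4 above G4
  -> R3 @ bar 0 tick 3 v(2, 3): B4 above G4
  -> R2 @ bar 1 tick 0 v(0, 1): E3/E4 P8 -> C3/G3 P5 similar
  -> R4 @ bar 1 tick 0 v(0, 2): C3/B3 M7 untreated
  -> R2 @ bar 2 tick 0 v(0, 3): C3/E4 M3 -> B2/B3 P8 similar
  -> R3 @ bar 2 tick 0 v(2, 3): D4 above B3
  -> R4 @ bar 2 tick 0 v(0, 1): B2/F3 TT untreated
  -> R3 @ bar 2 tick 1 v(2, 3): D4 above B3
  -> R3 @ bar 2 tick 2 v(2, 3): D4 above B3
  -> R3 @ bar 2 tick 3 v(2, 3): D4 above B3
  -> R2 @ bar 3 tick 0 v(0, 1): B2/F3 TT -> A2/D2 P5 similar
  -> R2 @ bar 3 tick 0 v(0, 3): B2/B3 P8 -> A2/E3 P5 similar
  -> R3 @ bar 3 tick 0 v(0, 1): A2 above D2
  -> R3 @ bar 3 tick 0 v(2, 3): C4 above E3
  -> R7 @ bar 3 tick 0 v(1,): F3->D2 leap 15st
  -> R3 @ bar 3 tick 1 v(0, 1): A2 above D2
  -> R3 @ bar 3 tick 1 v(2, 3): C4 above E3
  -> R3 @ bar 3 tick 2 v(0, 1): A2 above D2
  -> R3 @ bar 3 tick 2 v(2, 3): C4 above E3
  -> R3 @ bar 3 tick 3 v(0, 1): A2 above D2
  -> R3 @ bar 3 tick 3 v(2, 3): C4 above E3
  -> R2 @ bar 4 tick 0 v(0, 3): A2/E3 P5 -> D3/D4 P8 similar
  -> R3 @ bar 4 tick 0 v(2, 3): F4 above D4
  -> R7 @ bar 4 tick 0 v(1,): D2->B3 leap 21st
  -> R7 @ bar 4 tick 0 v(3,): E3->D4 leap 10st
  -> R8 @ bar 4 tick 0 v(0, 3): penult P8 not 3rd/6th
  -> R3 @ bar 4 tick 1 v(2, 3): F4 above D4
  -> R3 @ bar 4 tick 2 v(2, 3): F4 above D4
  -> R3 @ bar 4 tick 3 v(2, 3): F4 above D4
  -> R2 @ bar 5 tick 0 v(0, 1): D3/B3 M6 -> E3/E4 P8 similar
  -> R2 @ bar 5 tick 0 v(0, 2): D3/F4 m3 -> E3/B4 P5 similar
  -> R2 @ bar 5 tick 0 v(1, 2): B3/F4 TT -> E4/B4 P5 similar
  -> R3 @ bar 5 tick 0 v(2, 3): B4 above G4
  -> R7 @ bar 5 tick 0 v(2,): F4->B4 leap 6st
  -> R3 @ bar 5 tick 1 v(2, 3): B4 above G4
  -> R3 @ bar 5 tick 2 v(2, 3): B4 above G4
  -> R3 @ bar 5 tick 3 v(2, 3): B4 above G4
  -> R6 @ bar 5 tick 3 v(0, 3): closes on m3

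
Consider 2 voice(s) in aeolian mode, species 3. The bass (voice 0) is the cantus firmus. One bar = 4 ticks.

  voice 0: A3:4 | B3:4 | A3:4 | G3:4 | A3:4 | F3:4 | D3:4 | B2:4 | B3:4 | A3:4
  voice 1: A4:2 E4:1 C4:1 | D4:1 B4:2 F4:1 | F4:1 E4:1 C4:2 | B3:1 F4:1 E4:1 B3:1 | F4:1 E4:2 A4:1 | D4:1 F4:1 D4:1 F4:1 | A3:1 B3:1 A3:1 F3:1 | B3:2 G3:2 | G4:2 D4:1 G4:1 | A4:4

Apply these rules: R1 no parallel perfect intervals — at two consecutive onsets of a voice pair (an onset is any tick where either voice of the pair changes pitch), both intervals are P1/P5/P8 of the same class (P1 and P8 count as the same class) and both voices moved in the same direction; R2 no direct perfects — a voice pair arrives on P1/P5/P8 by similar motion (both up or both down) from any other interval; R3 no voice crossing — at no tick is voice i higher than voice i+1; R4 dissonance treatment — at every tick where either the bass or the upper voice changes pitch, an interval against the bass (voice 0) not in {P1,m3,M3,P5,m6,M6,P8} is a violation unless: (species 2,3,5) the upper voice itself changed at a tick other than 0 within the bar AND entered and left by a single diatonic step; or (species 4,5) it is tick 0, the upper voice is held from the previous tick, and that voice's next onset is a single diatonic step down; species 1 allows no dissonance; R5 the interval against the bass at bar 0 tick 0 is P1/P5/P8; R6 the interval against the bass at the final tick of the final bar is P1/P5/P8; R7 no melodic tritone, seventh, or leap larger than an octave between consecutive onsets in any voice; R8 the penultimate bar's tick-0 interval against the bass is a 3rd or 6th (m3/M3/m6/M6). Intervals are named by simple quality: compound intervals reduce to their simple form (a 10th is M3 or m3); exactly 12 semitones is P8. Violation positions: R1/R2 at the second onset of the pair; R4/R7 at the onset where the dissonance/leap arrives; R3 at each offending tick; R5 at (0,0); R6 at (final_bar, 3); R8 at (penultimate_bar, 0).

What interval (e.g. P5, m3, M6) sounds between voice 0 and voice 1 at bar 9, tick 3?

voice 0=A3 voice 1=A4 -> P8

P8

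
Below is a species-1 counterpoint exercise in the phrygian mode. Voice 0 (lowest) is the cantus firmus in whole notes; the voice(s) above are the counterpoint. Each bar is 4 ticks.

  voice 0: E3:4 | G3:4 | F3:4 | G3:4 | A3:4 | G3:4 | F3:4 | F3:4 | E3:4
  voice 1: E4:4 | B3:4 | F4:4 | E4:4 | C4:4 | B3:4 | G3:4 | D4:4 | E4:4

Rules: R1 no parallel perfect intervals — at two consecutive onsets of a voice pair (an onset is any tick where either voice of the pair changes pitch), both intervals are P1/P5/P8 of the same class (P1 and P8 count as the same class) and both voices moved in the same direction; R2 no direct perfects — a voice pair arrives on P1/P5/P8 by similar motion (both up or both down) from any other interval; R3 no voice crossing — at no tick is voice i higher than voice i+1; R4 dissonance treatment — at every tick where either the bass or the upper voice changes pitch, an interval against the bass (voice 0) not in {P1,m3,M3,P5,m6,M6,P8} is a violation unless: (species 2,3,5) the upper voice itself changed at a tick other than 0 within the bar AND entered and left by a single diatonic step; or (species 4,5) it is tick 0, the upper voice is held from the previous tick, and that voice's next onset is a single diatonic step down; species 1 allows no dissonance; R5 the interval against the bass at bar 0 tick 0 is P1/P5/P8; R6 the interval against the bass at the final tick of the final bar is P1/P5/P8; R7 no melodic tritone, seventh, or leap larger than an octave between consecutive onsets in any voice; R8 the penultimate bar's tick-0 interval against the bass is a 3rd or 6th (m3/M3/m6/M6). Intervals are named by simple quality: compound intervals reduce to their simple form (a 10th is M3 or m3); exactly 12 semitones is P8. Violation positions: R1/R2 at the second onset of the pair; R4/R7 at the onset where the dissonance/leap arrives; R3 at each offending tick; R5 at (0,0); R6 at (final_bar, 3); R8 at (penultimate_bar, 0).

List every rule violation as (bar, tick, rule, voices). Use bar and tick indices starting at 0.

bar 0: v0=E3 v1=E4 downbeat P8
bar 1: v0=G3 v1=B3 downbeat M3
bar 2: v0=F3 v1=F4 downbeat P8
bar 3: v0=G3 v1=E4 downbeat M6
bar 4: v0=A3 v1=C4 downbeat m3
bar 5: v0=G3 v1=B3 downbeat M3
bar 6: v0=F3 v1=G3 downbeat M2
bar 7: v0=F3 v1=D4 downbeat M6
bar 8: v0=E3 v1=E4 downbeat P8
  -> R7 @ bar 2 tick 0 v(1,): B3->F4 leap 6st
  -> R4 @ bar 6 tick 0 v(0, 1): F3/G3 M2 untreated

(2, 0, R7, (1,))
(6, 0, R4, (0, 1))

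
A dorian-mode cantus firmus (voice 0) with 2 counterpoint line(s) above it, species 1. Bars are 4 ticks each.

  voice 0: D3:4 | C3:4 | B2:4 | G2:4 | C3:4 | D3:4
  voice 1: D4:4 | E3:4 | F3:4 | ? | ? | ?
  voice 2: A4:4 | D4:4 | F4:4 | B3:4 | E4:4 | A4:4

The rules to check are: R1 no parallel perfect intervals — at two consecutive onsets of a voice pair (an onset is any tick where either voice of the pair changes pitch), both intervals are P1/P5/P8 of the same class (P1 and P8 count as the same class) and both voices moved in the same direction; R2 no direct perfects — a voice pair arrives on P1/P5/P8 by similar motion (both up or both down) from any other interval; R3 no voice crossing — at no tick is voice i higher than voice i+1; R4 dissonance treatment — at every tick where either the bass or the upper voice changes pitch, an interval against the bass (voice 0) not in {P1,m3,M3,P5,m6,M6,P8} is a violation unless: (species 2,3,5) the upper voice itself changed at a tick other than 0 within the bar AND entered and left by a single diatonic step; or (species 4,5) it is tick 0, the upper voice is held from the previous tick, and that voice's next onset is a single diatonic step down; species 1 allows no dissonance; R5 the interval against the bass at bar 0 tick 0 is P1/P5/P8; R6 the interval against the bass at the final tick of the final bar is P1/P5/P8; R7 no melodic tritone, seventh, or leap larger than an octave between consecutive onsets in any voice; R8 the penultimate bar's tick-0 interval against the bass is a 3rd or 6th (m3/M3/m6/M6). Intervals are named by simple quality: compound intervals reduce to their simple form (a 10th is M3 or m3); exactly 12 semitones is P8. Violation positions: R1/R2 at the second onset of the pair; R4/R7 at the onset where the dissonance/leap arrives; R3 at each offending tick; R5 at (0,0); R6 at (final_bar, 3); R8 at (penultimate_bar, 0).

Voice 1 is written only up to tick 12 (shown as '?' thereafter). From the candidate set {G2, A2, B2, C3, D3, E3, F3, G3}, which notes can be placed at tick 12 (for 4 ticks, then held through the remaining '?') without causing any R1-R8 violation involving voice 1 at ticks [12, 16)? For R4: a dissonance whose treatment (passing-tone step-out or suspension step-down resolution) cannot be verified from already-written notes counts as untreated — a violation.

G2: violates R2,R7
A2: violates R4
B2: violates R1,R7
C3: violates R4
D3: violates R2
E3: violates R2
F3: violates R4
G3: legal

{G3}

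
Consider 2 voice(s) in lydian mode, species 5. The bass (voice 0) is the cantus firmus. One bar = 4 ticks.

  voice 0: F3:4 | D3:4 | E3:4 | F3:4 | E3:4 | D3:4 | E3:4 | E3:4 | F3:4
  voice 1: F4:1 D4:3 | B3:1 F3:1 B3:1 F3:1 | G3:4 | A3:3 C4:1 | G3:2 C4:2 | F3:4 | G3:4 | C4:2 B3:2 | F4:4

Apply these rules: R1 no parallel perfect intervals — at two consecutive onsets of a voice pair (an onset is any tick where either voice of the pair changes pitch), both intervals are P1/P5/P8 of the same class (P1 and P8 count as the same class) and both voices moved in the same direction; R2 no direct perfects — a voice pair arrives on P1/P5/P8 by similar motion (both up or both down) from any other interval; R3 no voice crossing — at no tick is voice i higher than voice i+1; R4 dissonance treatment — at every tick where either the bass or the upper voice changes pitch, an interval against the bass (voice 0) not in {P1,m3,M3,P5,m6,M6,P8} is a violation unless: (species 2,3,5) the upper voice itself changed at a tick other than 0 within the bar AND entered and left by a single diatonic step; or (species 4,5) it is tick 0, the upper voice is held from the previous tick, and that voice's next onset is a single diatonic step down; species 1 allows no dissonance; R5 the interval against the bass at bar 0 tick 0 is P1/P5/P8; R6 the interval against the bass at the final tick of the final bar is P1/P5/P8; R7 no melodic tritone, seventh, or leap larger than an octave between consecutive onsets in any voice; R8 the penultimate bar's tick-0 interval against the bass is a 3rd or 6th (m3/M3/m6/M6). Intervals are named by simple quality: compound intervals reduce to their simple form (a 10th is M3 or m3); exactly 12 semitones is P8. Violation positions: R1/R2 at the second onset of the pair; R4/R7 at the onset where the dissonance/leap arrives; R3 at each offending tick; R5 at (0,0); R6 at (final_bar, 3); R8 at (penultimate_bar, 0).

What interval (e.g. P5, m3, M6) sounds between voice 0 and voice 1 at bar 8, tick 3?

P8

voice 0=F3 voice 1=F4 -> P8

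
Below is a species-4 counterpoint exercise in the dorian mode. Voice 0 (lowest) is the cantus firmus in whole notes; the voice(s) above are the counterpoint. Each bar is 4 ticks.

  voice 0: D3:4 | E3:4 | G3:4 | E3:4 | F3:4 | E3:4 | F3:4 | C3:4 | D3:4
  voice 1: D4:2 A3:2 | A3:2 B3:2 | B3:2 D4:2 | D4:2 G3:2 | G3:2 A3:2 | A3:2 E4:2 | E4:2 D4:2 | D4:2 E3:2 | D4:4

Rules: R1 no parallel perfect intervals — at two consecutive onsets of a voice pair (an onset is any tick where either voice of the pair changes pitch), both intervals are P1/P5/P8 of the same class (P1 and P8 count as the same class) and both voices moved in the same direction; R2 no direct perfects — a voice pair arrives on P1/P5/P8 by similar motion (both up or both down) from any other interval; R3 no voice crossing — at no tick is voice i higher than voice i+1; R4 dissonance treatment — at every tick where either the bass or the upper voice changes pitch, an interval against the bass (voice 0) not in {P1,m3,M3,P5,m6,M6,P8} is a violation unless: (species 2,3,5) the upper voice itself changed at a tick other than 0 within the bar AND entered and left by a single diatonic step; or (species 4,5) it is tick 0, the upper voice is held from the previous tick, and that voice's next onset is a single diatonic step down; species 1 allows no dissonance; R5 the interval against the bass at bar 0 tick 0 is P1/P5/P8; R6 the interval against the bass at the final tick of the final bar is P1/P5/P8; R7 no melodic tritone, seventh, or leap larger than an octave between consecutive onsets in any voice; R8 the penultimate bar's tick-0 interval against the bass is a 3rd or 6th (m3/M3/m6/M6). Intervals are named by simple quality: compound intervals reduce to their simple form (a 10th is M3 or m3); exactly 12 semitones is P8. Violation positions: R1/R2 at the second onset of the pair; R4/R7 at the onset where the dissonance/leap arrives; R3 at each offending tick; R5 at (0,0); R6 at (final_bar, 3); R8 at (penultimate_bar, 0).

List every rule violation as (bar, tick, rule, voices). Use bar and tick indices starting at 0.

bar 0: v0=D3 v1=D4 downbeat P8
bar 1: v0=E3 v1=A3 downbeat P4
bar 2: v0=G3 v1=B3 downbeat M3
bar 3: v0=E3 v1=D4 downbeat m7
bar 4: v0=F3 v1=G3 downbeat M2
bar 5: v0=E3 v1=A3 downbeat P4
bar 6: v0=F3 v1=E4 downbeat M7
bar 7: v0=C3 v1=D4 downbeat M2
bar 8: v0=D3 v1=D4 downbeat P8
  -> R4 @ bar 1 tick 0 v(0, 1): E3/A3 P4 untreated
  -> R4 @ bar 3 tick 0 v(0, 1): E3/D4 m7 untreated
  -> R4 @ bar 4 tick 0 v(0, 1): F3/G3 M2 untreated
  -> R4 @ bar 5 tick 0 v(0, 1): E3/A3 P4 untreated
  -> R4 @ bar 7 tick 0 v(0, 1): C3/D4 M2 untreated
  -> R8 @ bar 7 tick 0 v(0, 1): penult M2 not 3rd/6th
  -> R7 @ bar 7 tick 2 v(1,): D4->E3 leap 10st
  -> R2 @ bar 8 tick 0 v(0, 1): C3/E3 M3 -> D3/D4 P8 similar
  -> R7 @ bar 8 tick 0 v(1,): E3->D4 leap 10st

(1, 0, R4, (0, 1))
(3, 0, R4, (0, 1))
(4, 0, R4, (0, 1))
(5, 0, R4, (0, 1))
(7, 0, R4, (0, 1))
(7, 0, R8, (0, 1))
(7, 2, R7, (1,))
(8, 0, R2, (0, 1))
(8, 0, R7, (1,))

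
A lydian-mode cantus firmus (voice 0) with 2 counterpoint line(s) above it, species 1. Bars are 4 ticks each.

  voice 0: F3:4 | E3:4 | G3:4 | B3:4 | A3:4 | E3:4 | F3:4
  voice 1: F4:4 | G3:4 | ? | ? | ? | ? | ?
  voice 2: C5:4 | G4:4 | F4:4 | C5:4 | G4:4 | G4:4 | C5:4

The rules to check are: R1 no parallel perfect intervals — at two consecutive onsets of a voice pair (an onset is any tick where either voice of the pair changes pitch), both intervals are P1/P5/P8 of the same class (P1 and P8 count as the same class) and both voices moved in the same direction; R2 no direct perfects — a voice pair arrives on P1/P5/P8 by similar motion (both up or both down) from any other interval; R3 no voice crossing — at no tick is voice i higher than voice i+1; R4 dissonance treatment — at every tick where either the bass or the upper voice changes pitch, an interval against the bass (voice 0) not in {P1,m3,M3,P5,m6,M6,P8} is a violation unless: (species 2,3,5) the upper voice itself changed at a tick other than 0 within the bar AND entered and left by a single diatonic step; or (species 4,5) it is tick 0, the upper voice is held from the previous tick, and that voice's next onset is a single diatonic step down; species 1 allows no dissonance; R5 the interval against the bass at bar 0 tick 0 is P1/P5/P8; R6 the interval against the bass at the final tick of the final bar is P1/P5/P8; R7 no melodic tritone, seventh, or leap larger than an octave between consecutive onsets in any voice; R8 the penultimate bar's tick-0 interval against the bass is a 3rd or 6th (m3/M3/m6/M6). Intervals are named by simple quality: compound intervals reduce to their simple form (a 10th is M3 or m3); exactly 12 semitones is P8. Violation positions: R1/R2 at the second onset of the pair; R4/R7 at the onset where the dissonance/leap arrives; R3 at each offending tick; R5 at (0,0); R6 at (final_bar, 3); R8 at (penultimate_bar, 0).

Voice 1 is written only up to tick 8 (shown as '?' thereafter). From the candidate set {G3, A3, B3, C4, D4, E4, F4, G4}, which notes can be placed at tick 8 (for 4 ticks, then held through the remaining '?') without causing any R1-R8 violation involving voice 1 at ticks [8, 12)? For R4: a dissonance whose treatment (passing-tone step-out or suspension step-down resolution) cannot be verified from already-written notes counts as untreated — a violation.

G3: legal
A3: violates R4
B3: legal
C4: violates R4
D4: violates R2
E4: legal
F4: violates R4,R7
G4: violates R2,R3

{B3, E4, G3}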